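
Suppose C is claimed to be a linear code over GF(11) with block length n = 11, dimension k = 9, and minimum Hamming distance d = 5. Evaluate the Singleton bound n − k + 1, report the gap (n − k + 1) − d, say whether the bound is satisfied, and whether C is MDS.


Singleton RHS = n − k + 1 = 3, slack = -2, bound violated (no such code; not MDS).

Singleton bound: d ≤ n − k + 1.
Here n = 11, k = 9, so n − k + 1 = 3.
Given d = 5, check d ≤ 3: NO.
Slack = (n − k + 1) − d = -2.
The slack is negative: d = 5 exceeds n − k + 1 = 3 by 2, so the Singleton bound is violated and no linear [11, 9, 5]_11 code can exist. In particular it is not MDS (MDS requires d = n − k + 1 exactly).
Description: the claimed parameters are [11, 9, 5]_11; such a code would be impossible (violates the Singleton bound).


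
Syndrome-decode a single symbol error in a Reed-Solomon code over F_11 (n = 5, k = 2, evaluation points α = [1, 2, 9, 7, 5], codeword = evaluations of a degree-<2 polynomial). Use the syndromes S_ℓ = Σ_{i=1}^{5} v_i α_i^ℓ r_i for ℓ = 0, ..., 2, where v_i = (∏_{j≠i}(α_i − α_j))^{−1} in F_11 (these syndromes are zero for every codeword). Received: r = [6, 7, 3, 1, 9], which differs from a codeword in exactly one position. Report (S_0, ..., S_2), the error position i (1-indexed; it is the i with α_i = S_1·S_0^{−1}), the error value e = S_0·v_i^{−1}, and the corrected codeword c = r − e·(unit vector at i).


S = (4, 9, 1), error at position 5, error magnitude e = 10, c = [6, 7, 3, 1, 10].

Step 1: column multipliers v_i = (∏_{j≠i}(α_i − α_j))^{−1} mod 11.
  i = 1 (α = 1): (1−2)(1−9)(1−7)(1−5) = (−1)·(−8)·(−6)·(−4) = 192 ≡ 5, so v_1 = 5^{−1} = 9 (mod 11).
  i = 2 (α = 2): (2−1)(2−9)(2−7)(2−5) = 1·(−7)·(−5)·(−3) = −105 ≡ 5, so v_2 = 5^{−1} = 9 (mod 11).
  i = 3 (α = 9): (9−1)(9−2)(9−7)(9−5) = 8·7·2·4 = 448 ≡ 8, so v_3 = 8^{−1} = 7 (mod 11).
  i = 4 (α = 7): (7−1)(7−2)(7−9)(7−5) = 6·5·(−2)·2 = −120 ≡ 1, so v_4 = 1^{−1} = 1 (mod 11).
  i = 5 (α = 5): (5−1)(5−2)(5−9)(5−7) = 4·3·(−4)·(−2) = 96 ≡ 8, so v_5 = 8^{−1} = 7 (mod 11).
  v = [9, 9, 7, 1, 7].
Step 2: syndromes of r = [6, 7, 3, 1, 9] (all sums mod 11).
  S_0 = Σ v_i r_i = 9·6 + 9·7 + 7·3 + 1·1 + 7·9 = 202 ≡ 4.
  S_1 = Σ v_i α_i r_i = 9·1·6 + 9·2·7 + 7·9·3 + 1·7·1 + 7·5·9 = 691 ≡ 9.
  α_i^2 mod 11 = [1, 4, 4, 5, 3].
  S_2 = Σ v_i α_i^2 r_i = 9·1·6 + 9·4·7 + 7·4·3 + 1·5·1 + 7·3·9 = 584 ≡ 1.
  S = (4, 9, 1) ≠ 0, so r is not a codeword (an error is present).
Step 3: locate the error. For a single error e at position i, S_ℓ = v_i·e·α_i^ℓ, so α_err = S_1/S_0.
  S_0^{−1} = 4^{−1} = 3 (mod 11), so α_err = 9·3 = 27 ≡ 5 = α_5. Error position i = 5.
  Consistency check: S_2/S_1 = 1·5 = 5 ≡ 5 = α_err ✓ (single-error assumption holds).
Step 4: error magnitude e = S_0/v_5 = S_0·∏_{j≠5}(α_5 − α_j) = 4·8 = 32 ≡ 10 (mod 11).
Step 5: correct position 5: c_5 = r_5 − e = 9 − 10 ≡ 10 (mod 11). Hence c = [6, 7, 3, 1, 10].
  Check: interpolating c through the α_i gives m(x) = 5 + 1·x (degree < 2) with m(α_i) = c_i for every i, so c is indeed a codeword.


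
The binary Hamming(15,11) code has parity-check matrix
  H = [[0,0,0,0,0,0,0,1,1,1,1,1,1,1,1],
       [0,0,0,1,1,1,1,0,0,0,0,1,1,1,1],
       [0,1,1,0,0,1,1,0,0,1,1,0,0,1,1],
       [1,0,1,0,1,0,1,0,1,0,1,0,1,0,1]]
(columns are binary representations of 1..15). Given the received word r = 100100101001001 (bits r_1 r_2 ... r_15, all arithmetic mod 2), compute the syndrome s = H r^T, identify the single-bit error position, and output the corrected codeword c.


s = (1, 0, 0, 0)^T, error position = 8, corrected codeword c = 100100111001001

Compute s = H r^T mod 2 one row at a time:
  s_1 = 0 + 1 + 0 + 0 + 1 + 0 + 0 + 1 = 3 ≡ 1 (mod 2).
  s_2 = 1 + 0 + 0 + 1 + 1 + 0 + 0 + 1 = 4 ≡ 0 (mod 2).
  s_3 = 0 + 0 + 0 + 1 + 0 + 0 + 0 + 1 = 2 ≡ 0 (mod 2).
  s_4 = 1 + 0 + 0 + 1 + 1 + 0 + 0 + 1 = 4 ≡ 0 (mod 2).
s = (1, 0, 0, 0)^T — this equals column 8 of H (binary 1000), so error is at position 8.
Correct: flip bit 8 of r = 100100101001001 to get c = 100100111001001.


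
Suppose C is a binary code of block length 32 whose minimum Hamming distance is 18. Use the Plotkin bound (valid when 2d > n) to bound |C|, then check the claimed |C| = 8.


Plotkin bound M ≤ 8; given |C| = 8 ≤ bound (satisfied).

Check applicability: 2d = 36, n = 32.
2d − n = 4 > 0, so Plotkin applies.
Compute d/(2d−n) = 18/4 ≈ 4.5000.
⌊d/(2d−n)⌋ = 4.
Plotkin bound: M ≤ 2·4 = 8.
Given |C| = 8, check: satisfied.
This |C| is at the Plotkin bound.


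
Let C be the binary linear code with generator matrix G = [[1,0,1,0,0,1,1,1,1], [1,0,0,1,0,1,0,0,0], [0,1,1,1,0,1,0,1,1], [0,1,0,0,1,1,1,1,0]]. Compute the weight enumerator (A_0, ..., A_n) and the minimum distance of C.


Weight distribution: A_0 = 1, A_2 = 1, A_3 = 2, A_4 = 1, A_5 = 6, A_6 = 5. Minimum distance d = 2.

Enumerate all 2^4 = 16 messages m ∈ F_2^4.
For each, compute codeword c = mG in F_2^9, then tally its weight.
  m = 0000 → c = 000000000, weight = 0.
  m = 1000 → c = 101001111, weight = 6.
  m = 0100 → c = 100101000, weight = 3.
  m = 1100 → c = 001100111, weight = 5.
  m = 0010 → c = 011101011, weight = 6.
  m = 1010 → c = 110100100, weight = 4.
  m = 0110 → c = 111000011, weight = 5.
  m = 1110 → c = 010001100, weight = 3.
  m = 0001 → c = 010011110, weight = 5.
  m = 1001 → c = 111010001, weight = 5.
  m = 0101 → c = 110110110, weight = 6.
  m = 1101 → c = 011111001, weight = 6.
  m = 0011 → c = 001110101, weight = 5.
  m = 1011 → c = 100111010, weight = 5.
  m = 0111 → c = 101011101, weight = 6.
  m = 1111 → c = 000010010, weight = 2.
Tally weights:
  weight 0: 1 codewords.
  weight 2: 1 codewords.
  weight 3: 2 codewords.
  weight 4: 1 codewords.
  weight 5: 6 codewords.
  weight 6: 5 codewords.
Minimum distance d = smallest w > 0 with A_w > 0 = 2.
Sanity: Σ A_w = 16 = 2^4 = 16 ✓.


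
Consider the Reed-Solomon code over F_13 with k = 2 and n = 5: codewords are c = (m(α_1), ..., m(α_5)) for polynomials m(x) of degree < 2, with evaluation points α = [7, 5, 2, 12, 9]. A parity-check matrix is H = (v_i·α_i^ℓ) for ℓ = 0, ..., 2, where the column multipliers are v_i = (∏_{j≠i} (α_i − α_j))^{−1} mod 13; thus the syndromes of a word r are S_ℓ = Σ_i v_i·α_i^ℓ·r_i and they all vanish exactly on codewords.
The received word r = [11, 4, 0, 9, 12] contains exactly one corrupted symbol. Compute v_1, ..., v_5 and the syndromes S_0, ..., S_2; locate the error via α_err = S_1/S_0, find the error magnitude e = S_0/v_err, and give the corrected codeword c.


S = (7, 11, 8), error at position 5, error magnitude e = 7, c = [11, 4, 0, 9, 5].

Step 1: column multipliers v_i = (∏_{j≠i}(α_i − α_j))^{−1} mod 13.
  i = 1 (α = 7): (7−5)(7−2)(7−12)(7−9) = 2·5·(−5)·(−2) = 100 ≡ 9, so v_1 = 9^{−1} = 3 (mod 13).
  i = 2 (α = 5): (5−7)(5−2)(5−12)(5−9) = (−2)·3·(−7)·(−4) = −168 ≡ 1, so v_2 = 1^{−1} = 1 (mod 13).
  i = 3 (α = 2): (2−7)(2−5)(2−12)(2−9) = (−5)·(−3)·(−10)·(−7) = 1050 ≡ 10, so v_3 = 10^{−1} = 4 (mod 13).
  i = 4 (α = 12): (12−7)(12−5)(12−2)(12−9) = 5·7·10·3 = 1050 ≡ 10, so v_4 = 10^{−1} = 4 (mod 13).
  i = 5 (α = 9): (9−7)(9−5)(9−2)(9−12) = 2·4·7·(−3) = −168 ≡ 1, so v_5 = 1^{−1} = 1 (mod 13).
  v = [3, 1, 4, 4, 1].
Step 2: syndromes of r = [11, 4, 0, 9, 12] (all sums mod 13).
  S_0 = Σ v_i r_i = 3·11 + 1·4 + 4·0 + 4·9 + 1·12 = 85 ≡ 7.
  S_1 = Σ v_i α_i r_i = 3·7·11 + 1·5·4 + 4·2·0 + 4·12·9 + 1·9·12 = 791 ≡ 11.
  α_i^2 mod 13 = [10, 12, 4, 1, 3].
  S_2 = Σ v_i α_i^2 r_i = 3·10·11 + 1·12·4 + 4·4·0 + 4·1·9 + 1·3·12 = 450 ≡ 8.
  S = (7, 11, 8) ≠ 0, so r is not a codeword (an error is present).
Step 3: locate the error. For a single error e at position i, S_ℓ = v_i·e·α_i^ℓ, so α_err = S_1/S_0.
  S_0^{−1} = 7^{−1} = 2 (mod 13), so α_err = 11·2 = 22 ≡ 9 = α_5. Error position i = 5.
  Consistency check: S_2/S_1 = 8·6 = 48 ≡ 9 = α_err ✓ (single-error assumption holds).
Step 4: error magnitude e = S_0/v_5 = S_0·∏_{j≠5}(α_5 − α_j) = 7·1 = 7 ≡ 7 (mod 13).
Step 5: correct position 5: c_5 = r_5 − e = 12 − 7 ≡ 5 (mod 13). Hence c = [11, 4, 0, 9, 5].
  Check: interpolating c through the α_i gives m(x) = 6 + 10·x (degree < 2) with m(α_i) = c_i for every i, so c is indeed a codeword.


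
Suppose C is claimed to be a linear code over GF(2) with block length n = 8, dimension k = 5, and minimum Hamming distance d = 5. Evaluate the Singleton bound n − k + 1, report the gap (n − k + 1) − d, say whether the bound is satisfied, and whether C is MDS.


Singleton RHS = n − k + 1 = 4, slack = -1, bound violated (no such code; not MDS).

Singleton bound: d ≤ n − k + 1.
Here n = 8, k = 5, so n − k + 1 = 4.
Given d = 5, check d ≤ 4: NO.
Slack = (n − k + 1) − d = -1.
The slack is negative: d = 5 exceeds n − k + 1 = 4 by 1, so the Singleton bound is violated and no linear [8, 5, 5]_2 code can exist. In particular it is not MDS (MDS requires d = n − k + 1 exactly).
Description: the claimed parameters are [8, 5, 5]_2; such a code would be impossible (violates the Singleton bound).


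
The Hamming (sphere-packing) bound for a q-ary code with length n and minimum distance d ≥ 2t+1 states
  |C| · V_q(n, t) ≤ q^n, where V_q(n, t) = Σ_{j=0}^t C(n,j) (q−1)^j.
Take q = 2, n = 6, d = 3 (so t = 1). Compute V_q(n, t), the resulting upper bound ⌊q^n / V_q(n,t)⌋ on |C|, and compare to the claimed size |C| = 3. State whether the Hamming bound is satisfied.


V_q(n, t) = 7, q^n = 64, Hamming bound = 9, |C| = 3 ≤ bound (satisfied).

Step 1: Compute V_q(n, t) = Σ_{j=0}^1 C(n, j) (q−1)^j.
  j = 0: C(6,0)·(1)^0 = 1·1 = 1.
  j = 1: C(6,1)·(1)^1 = 6·1 = 6.
  V_q(n, t) = 1 + 6 = 7.
Step 2: q^n = 2^6 = 64.
Step 3: Hamming bound ⌊q^n / V_q(n,t)⌋ = ⌊64/7⌋ = 9.
Step 4: Compare |C| = 3 to 9: satisfied.
The claimed |C| lies below the Hamming bound.


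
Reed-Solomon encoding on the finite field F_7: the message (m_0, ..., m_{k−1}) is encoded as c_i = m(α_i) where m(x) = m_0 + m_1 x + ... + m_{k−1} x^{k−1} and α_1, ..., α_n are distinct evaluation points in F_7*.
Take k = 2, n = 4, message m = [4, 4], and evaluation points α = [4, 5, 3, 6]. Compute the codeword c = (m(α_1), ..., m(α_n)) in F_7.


c = [6, 3, 2, 0]

Message polynomial: m(x) = 4 + 4·x (mod 7).
For each evaluation point α_i, compute m(α_i) mod 7:
  α_1 = 4: Horner steps 4 → 6, so m(4) = 6.
  α_2 = 5: Horner steps 4 → 3, so m(5) = 3.
  α_3 = 3: Horner steps 4 → 2, so m(3) = 2.
  α_4 = 6: Horner steps 4 → 0, so m(6) = 0.
Codeword c = [6, 3, 2, 0] ∈ F_7^4.


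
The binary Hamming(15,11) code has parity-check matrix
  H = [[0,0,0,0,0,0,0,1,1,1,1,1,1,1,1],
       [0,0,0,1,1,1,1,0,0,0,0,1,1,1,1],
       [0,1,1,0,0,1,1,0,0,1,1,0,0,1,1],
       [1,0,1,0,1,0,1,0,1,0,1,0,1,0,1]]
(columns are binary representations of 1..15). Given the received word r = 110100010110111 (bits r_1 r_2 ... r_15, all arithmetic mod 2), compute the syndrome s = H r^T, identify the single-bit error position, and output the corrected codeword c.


s = (0, 0, 1, 0)^T, error position = 2, corrected codeword c = 100100010110111

Compute s = H r^T mod 2 one row at a time:
  s_1 = 1 + 0 + 1 + 1 + 0 + 1 + 1 + 1 = 6 ≡ 0 (mod 2).
  s_2 = 1 + 0 + 0 + 0 + 0 + 1 + 1 + 1 = 4 ≡ 0 (mod 2).
  s_3 = 1 + 0 + 0 + 0 + 1 + 1 + 1 + 1 = 5 ≡ 1 (mod 2).
  s_4 = 1 + 0 + 0 + 0 + 0 + 1 + 1 + 1 = 4 ≡ 0 (mod 2).
s = (0, 0, 1, 0)^T — this equals column 2 of H (binary 0010), so error is at position 2.
Correct: flip bit 2 of r = 110100010110111 to get c = 100100010110111.


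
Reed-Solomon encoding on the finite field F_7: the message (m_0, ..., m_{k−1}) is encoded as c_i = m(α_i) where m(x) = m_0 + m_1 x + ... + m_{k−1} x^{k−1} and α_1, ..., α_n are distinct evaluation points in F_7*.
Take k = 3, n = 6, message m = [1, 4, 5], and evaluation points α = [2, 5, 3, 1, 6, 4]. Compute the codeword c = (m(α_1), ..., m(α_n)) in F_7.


c = [1, 6, 2, 3, 2, 6]

Message polynomial: m(x) = 1 + 4·x + 5·x^2 (mod 7).
For each evaluation point α_i, compute m(α_i) mod 7:
  α_1 = 2: Horner steps 5 → 0 → 1, so m(2) = 1.
  α_2 = 5: Horner steps 5 → 1 → 6, so m(5) = 6.
  α_3 = 3: Horner steps 5 → 5 → 2, so m(3) = 2.
  α_4 = 1: Horner steps 5 → 2 → 3, so m(1) = 3.
  α_5 = 6: Horner steps 5 → 6 → 2, so m(6) = 2.
  α_6 = 4: Horner steps 5 → 3 → 6, so m(4) = 6.
Codeword c = [1, 6, 2, 3, 2, 6] ∈ F_7^6.


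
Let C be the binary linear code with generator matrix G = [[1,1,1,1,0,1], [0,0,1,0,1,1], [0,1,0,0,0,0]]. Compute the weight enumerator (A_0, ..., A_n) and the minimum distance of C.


Weight distribution: A_0 = 1, A_1 = 1, A_3 = 2, A_4 = 3, A_5 = 1. Minimum distance d = 1.

Enumerate all 2^3 = 8 messages m ∈ F_2^3.
For each, compute codeword c = mG in F_2^6, then tally its weight.
  m = 000 → c = 000000, weight = 0.
  m = 100 → c = 111101, weight = 5.
  m = 010 → c = 001011, weight = 3.
  m = 110 → c = 110110, weight = 4.
  m = 001 → c = 010000, weight = 1.
  m = 101 → c = 101101, weight = 4.
  m = 011 → c = 011011, weight = 4.
  m = 111 → c = 100110, weight = 3.
Tally weights:
  weight 0: 1 codewords.
  weight 1: 1 codewords.
  weight 3: 2 codewords.
  weight 4: 3 codewords.
  weight 5: 1 codewords.
Minimum distance d = smallest w > 0 with A_w > 0 = 1.
Sanity: Σ A_w = 8 = 2^3 = 8 ✓.


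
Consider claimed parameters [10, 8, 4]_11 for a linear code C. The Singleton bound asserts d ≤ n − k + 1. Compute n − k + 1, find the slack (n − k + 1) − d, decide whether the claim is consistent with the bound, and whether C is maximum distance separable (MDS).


Singleton RHS = n − k + 1 = 3, slack = -1, bound violated (no such code; not MDS).

Singleton bound: d ≤ n − k + 1.
Here n = 10, k = 8, so n − k + 1 = 3.
Given d = 4, check d ≤ 3: NO.
Slack = (n − k + 1) − d = -1.
The slack is negative: d = 4 exceeds n − k + 1 = 3 by 1, so the Singleton bound is violated and no linear [10, 8, 4]_11 code can exist. In particular it is not MDS (MDS requires d = n − k + 1 exactly).
Description: the claimed parameters are [10, 8, 4]_11; such a code would be impossible (violates the Singleton bound).


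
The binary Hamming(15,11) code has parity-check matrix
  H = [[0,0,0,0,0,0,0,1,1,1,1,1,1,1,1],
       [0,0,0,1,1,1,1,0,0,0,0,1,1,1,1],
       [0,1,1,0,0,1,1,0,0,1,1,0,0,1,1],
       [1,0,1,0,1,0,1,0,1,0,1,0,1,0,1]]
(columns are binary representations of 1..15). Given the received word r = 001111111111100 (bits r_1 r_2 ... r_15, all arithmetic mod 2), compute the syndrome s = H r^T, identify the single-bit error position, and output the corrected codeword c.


s = (0, 0, 1, 0)^T, error position = 2, corrected codeword c = 011111111111100

Compute s = H r^T mod 2 one row at a time:
  s_1 = 1 + 1 + 1 + 1 + 1 + 1 + 0 + 0 = 6 ≡ 0 (mod 2).
  s_2 = 1 + 1 + 1 + 1 + 1 + 1 + 0 + 0 = 6 ≡ 0 (mod 2).
  s_3 = 0 + 1 + 1 + 1 + 1 + 1 + 0 + 0 = 5 ≡ 1 (mod 2).
  s_4 = 0 + 1 + 1 + 1 + 1 + 1 + 1 + 0 = 6 ≡ 0 (mod 2).
s = (0, 0, 1, 0)^T — this equals column 2 of H (binary 0010), so error is at position 2.
Correct: flip bit 2 of r = 001111111111100 to get c = 011111111111100.


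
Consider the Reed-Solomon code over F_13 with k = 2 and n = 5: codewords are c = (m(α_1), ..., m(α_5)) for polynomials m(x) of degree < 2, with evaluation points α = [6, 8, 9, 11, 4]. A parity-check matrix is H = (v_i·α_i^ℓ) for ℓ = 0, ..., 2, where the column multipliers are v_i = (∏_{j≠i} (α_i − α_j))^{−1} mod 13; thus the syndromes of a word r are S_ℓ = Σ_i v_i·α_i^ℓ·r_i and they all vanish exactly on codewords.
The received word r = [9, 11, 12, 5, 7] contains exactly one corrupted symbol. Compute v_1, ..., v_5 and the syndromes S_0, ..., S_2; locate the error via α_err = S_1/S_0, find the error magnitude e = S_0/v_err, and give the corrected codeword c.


S = (2, 9, 8), error at position 4, error magnitude e = 4, c = [9, 11, 12, 1, 7].

Step 1: column multipliers v_i = (∏_{j≠i}(α_i − α_j))^{−1} mod 13.
  i = 1 (α = 6): (6−8)(6−9)(6−11)(6−4) = (−2)·(−3)·(−5)·2 = −60 ≡ 5, so v_1 = 5^{−1} = 8 (mod 13).
  i = 2 (α = 8): (8−6)(8−9)(8−11)(8−4) = 2·(−1)·(−3)·4 = 24 ≡ 11, so v_2 = 11^{−1} = 6 (mod 13).
  i = 3 (α = 9): (9−6)(9−8)(9−11)(9−4) = 3·1·(−2)·5 = −30 ≡ 9, so v_3 = 9^{−1} = 3 (mod 13).
  i = 4 (α = 11): (11−6)(11−8)(11−9)(11−4) = 5·3·2·7 = 210 ≡ 2, so v_4 = 2^{−1} = 7 (mod 13).
  i = 5 (α = 4): (4−6)(4−8)(4−9)(4−11) = (−2)·(−4)·(−5)·(−7) = 280 ≡ 7, so v_5 = 7^{−1} = 2 (mod 13).
  v = [8, 6, 3, 7, 2].
Step 2: syndromes of r = [9, 11, 12, 5, 7] (all sums mod 13).
  S_0 = Σ v_i r_i = 8·9 + 6·11 + 3·12 + 7·5 + 2·7 = 223 ≡ 2.
  S_1 = Σ v_i α_i r_i = 8·6·9 + 6·8·11 + 3·9·12 + 7·11·5 + 2·4·7 = 1725 ≡ 9.
  α_i^2 mod 13 = [10, 12, 3, 4, 3].
  S_2 = Σ v_i α_i^2 r_i = 8·10·9 + 6·12·11 + 3·3·12 + 7·4·5 + 2·3·7 = 1802 ≡ 8.
  S = (2, 9, 8) ≠ 0, so r is not a codeword (an error is present).
Step 3: locate the error. For a single error e at position i, S_ℓ = v_i·e·α_i^ℓ, so α_err = S_1/S_0.
  S_0^{−1} = 2^{−1} = 7 (mod 13), so α_err = 9·7 = 63 ≡ 11 = α_4. Error position i = 4.
  Consistency check: S_2/S_1 = 8·3 = 24 ≡ 11 = α_err ✓ (single-error assumption holds).
Step 4: error magnitude e = S_0/v_4 = S_0·∏_{j≠4}(α_4 − α_j) = 2·2 = 4 ≡ 4 (mod 13).
Step 5: correct position 4: c_4 = r_4 − e = 5 − 4 ≡ 1 (mod 13). Hence c = [9, 11, 12, 1, 7].
  Check: interpolating c through the α_i gives m(x) = 3 + 1·x (degree < 2) with m(α_i) = c_i for every i, so c is indeed a codeword.


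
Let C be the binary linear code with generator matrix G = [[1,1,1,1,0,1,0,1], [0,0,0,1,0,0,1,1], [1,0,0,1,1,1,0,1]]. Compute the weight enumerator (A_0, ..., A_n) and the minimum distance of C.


Weight distribution: A_0 = 1, A_3 = 2, A_4 = 1, A_5 = 2, A_6 = 2. Minimum distance d = 3.

Enumerate all 2^3 = 8 messages m ∈ F_2^3.
For each, compute codeword c = mG in F_2^8, then tally its weight.
  m = 000 → c = 00000000, weight = 0.
  m = 100 → c = 11110101, weight = 6.
  m = 010 → c = 00010011, weight = 3.
  m = 110 → c = 11100110, weight = 5.
  m = 001 → c = 10011101, weight = 5.
  m = 101 → c = 01101000, weight = 3.
  m = 011 → c = 10001110, weight = 4.
  m = 111 → c = 01111011, weight = 6.
Tally weights:
  weight 0: 1 codewords.
  weight 3: 2 codewords.
  weight 4: 1 codewords.
  weight 5: 2 codewords.
  weight 6: 2 codewords.
Minimum distance d = smallest w > 0 with A_w > 0 = 3.
Sanity: Σ A_w = 8 = 2^3 = 8 ✓.


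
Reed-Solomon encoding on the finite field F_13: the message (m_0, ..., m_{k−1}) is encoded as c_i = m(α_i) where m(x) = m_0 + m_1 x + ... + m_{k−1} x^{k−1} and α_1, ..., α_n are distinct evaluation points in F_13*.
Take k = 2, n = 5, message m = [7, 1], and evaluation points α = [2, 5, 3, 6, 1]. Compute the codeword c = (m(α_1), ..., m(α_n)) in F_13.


c = [9, 12, 10, 0, 8]

Message polynomial: m(x) = 7 + 1·x (mod 13).
For each evaluation point α_i, compute m(α_i) mod 13:
  α_1 = 2: Horner steps 1 → 9, so m(2) = 9.
  α_2 = 5: Horner steps 1 → 12, so m(5) = 12.
  α_3 = 3: Horner steps 1 → 10, so m(3) = 10.
  α_4 = 6: Horner steps 1 → 0, so m(6) = 0.
  α_5 = 1: Horner steps 1 → 8, so m(1) = 8.
Codeword c = [9, 12, 10, 0, 8] ∈ F_13^5.


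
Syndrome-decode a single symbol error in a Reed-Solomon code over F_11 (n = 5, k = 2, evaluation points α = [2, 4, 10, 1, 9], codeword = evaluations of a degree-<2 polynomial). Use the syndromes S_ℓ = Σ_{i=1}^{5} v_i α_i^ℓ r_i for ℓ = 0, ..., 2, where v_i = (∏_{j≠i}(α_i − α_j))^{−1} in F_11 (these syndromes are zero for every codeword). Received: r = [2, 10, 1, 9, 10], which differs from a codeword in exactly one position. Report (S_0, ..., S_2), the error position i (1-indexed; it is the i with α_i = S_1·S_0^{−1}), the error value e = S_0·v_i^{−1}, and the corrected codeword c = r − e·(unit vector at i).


S = (4, 3, 5), error at position 5, error magnitude e = 2, c = [2, 10, 1, 9, 8].

Step 1: column multipliers v_i = (∏_{j≠i}(α_i − α_j))^{−1} mod 11.
  i = 1 (α = 2): (2−4)(2−10)(2−1)(2−9) = (−2)·(−8)·1·(−7) = −112 ≡ 9, so v_1 = 9^{−1} = 5 (mod 11).
  i = 2 (α = 4): (4−2)(4−10)(4−1)(4−9) = 2·(−6)·3·(−5) = 180 ≡ 4, so v_2 = 4^{−1} = 3 (mod 11).
  i = 3 (α = 10): (10−2)(10−4)(10−1)(10−9) = 8·6·9·1 = 432 ≡ 3, so v_3 = 3^{−1} = 4 (mod 11).
  i = 4 (α = 1): (1−2)(1−4)(1−10)(1−9) = (−1)·(−3)·(−9)·(−8) = 216 ≡ 7, so v_4 = 7^{−1} = 8 (mod 11).
  i = 5 (α = 9): (9−2)(9−4)(9−10)(9−1) = 7·5·(−1)·8 = −280 ≡ 6, so v_5 = 6^{−1} = 2 (mod 11).
  v = [5, 3, 4, 8, 2].
Step 2: syndromes of r = [2, 10, 1, 9, 10] (all sums mod 11).
  S_0 = Σ v_i r_i = 5·2 + 3·10 + 4·1 + 8·9 + 2·10 = 136 ≡ 4.
  S_1 = Σ v_i α_i r_i = 5·2·2 + 3·4·10 + 4·10·1 + 8·1·9 + 2·9·10 = 432 ≡ 3.
  α_i^2 mod 11 = [4, 5, 1, 1, 4].
  S_2 = Σ v_i α_i^2 r_i = 5·4·2 + 3·5·10 + 4·1·1 + 8·1·9 + 2·4·10 = 346 ≡ 5.
  S = (4, 3, 5) ≠ 0, so r is not a codeword (an error is present).
Step 3: locate the error. For a single error e at position i, S_ℓ = v_i·e·α_i^ℓ, so α_err = S_1/S_0.
  S_0^{−1} = 4^{−1} = 3 (mod 11), so α_err = 3·3 = 9 ≡ 9 = α_5. Error position i = 5.
  Consistency check: S_2/S_1 = 5·4 = 20 ≡ 9 = α_err ✓ (single-error assumption holds).
Step 4: error magnitude e = S_0/v_5 = S_0·∏_{j≠5}(α_5 − α_j) = 4·6 = 24 ≡ 2 (mod 11).
Step 5: correct position 5: c_5 = r_5 − e = 10 − 2 ≡ 8 (mod 11). Hence c = [2, 10, 1, 9, 8].
  Check: interpolating c through the α_i gives m(x) = 5 + 4·x (degree < 2) with m(α_i) = c_i for every i, so c is indeed a codeword.


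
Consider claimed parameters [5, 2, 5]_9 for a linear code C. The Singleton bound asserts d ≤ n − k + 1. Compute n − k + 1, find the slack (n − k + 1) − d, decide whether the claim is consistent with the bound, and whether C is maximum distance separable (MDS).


Singleton RHS = n − k + 1 = 4, slack = -1, bound violated (no such code; not MDS).

Singleton bound: d ≤ n − k + 1.
Here n = 5, k = 2, so n − k + 1 = 4.
Given d = 5, check d ≤ 4: NO.
Slack = (n − k + 1) − d = -1.
The slack is negative: d = 5 exceeds n − k + 1 = 4 by 1, so the Singleton bound is violated and no linear [5, 2, 5]_9 code can exist. In particular it is not MDS (MDS requires d = n − k + 1 exactly).
Description: the claimed parameters are [5, 2, 5]_9; such a code would be impossible (violates the Singleton bound).


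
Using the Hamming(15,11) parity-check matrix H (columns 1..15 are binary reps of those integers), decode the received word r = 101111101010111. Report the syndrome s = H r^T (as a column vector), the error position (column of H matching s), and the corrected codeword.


s = (1, 1, 0, 0)^T, error position = 12, corrected codeword c = 101111101011111

Compute s = H r^T mod 2 one row at a time:
  s_1 = 0 + 1 + 0 + 1 + 0 + 1 + 1 + 1 = 5 ≡ 1 (mod 2).
  s_2 = 1 + 1 + 1 + 1 + 0 + 1 + 1 + 1 = 7 ≡ 1 (mod 2).
  s_3 = 0 + 1 + 1 + 1 + 0 + 1 + 1 + 1 = 6 ≡ 0 (mod 2).
  s_4 = 1 + 1 + 1 + 1 + 1 + 1 + 1 + 1 = 8 ≡ 0 (mod 2).
s = (1, 1, 0, 0)^T — this equals column 12 of H (binary 1100), so error is at position 12.
Correct: flip bit 12 of r = 101111101010111 to get c = 101111101011111.


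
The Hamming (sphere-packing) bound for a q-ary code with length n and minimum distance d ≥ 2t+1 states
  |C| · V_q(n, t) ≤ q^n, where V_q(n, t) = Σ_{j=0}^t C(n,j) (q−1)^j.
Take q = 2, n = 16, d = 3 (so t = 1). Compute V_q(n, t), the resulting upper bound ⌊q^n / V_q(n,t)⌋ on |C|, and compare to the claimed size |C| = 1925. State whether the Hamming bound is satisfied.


V_q(n, t) = 17, q^n = 65536, Hamming bound = 3855, |C| = 1925 ≤ bound (satisfied).

Step 1: Compute V_q(n, t) = Σ_{j=0}^1 C(n, j) (q−1)^j.
  j = 0: C(16,0)·(1)^0 = 1·1 = 1.
  j = 1: C(16,1)·(1)^1 = 16·1 = 16.
  V_q(n, t) = 1 + 16 = 17.
Step 2: q^n = 2^16 = 65536.
Step 3: Hamming bound ⌊q^n / V_q(n,t)⌋ = ⌊65536/17⌋ = 3855.
Step 4: Compare |C| = 1925 to 3855: satisfied.
The claimed |C| lies below the Hamming bound.


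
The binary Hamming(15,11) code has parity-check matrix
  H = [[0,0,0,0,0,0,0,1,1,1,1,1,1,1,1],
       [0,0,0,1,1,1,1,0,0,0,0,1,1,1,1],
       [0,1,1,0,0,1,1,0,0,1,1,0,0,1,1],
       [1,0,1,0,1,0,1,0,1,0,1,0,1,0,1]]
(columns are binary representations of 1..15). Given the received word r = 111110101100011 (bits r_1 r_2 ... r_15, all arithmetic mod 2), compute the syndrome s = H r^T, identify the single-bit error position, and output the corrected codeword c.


s = (0, 1, 0, 0)^T, error position = 4, corrected codeword c = 111010101100011

Compute s = H r^T mod 2 one row at a time:
  s_1 = 0 + 1 + 1 + 0 + 0 + 0 + 1 + 1 = 4 ≡ 0 (mod 2).
  s_2 = 1 + 1 + 0 + 1 + 0 + 0 + 1 + 1 = 5 ≡ 1 (mod 2).
  s_3 = 1 + 1 + 0 + 1 + 1 + 0 + 1 + 1 = 6 ≡ 0 (mod 2).
  s_4 = 1 + 1 + 1 + 1 + 1 + 0 + 0 + 1 = 6 ≡ 0 (mod 2).
s = (0, 1, 0, 0)^T — this equals column 4 of H (binary 0100), so error is at position 4.
Correct: flip bit 4 of r = 111110101100011 to get c = 111010101100011.


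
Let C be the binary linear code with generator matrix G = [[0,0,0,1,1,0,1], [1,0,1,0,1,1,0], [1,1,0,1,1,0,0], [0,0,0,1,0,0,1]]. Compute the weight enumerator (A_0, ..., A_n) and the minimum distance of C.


Weight distribution: A_0 = 1, A_1 = 1, A_2 = 1, A_3 = 4, A_4 = 5, A_5 = 3, A_6 = 1. Minimum distance d = 1.

Enumerate all 2^4 = 16 messages m ∈ F_2^4.
For each, compute codeword c = mG in F_2^7, then tally its weight.
  m = 0000 → c = 0000000, weight = 0.
  m = 1000 → c = 0001101, weight = 3.
  m = 0100 → c = 1010110, weight = 4.
  m = 1100 → c = 1011011, weight = 5.
  m = 0010 → c = 1101100, weight = 4.
  m = 1010 → c = 1100001, weight = 3.
  m = 0110 → c = 0111010, weight = 4.
  m = 1110 → c = 0110111, weight = 5.
  m = 0001 → c = 0001001, weight = 2.
  m = 1001 → c = 0000100, weight = 1.
  m = 0101 → c = 1011111, weight = 6.
  m = 1101 → c = 1010010, weight = 3.
  m = 0011 → c = 1100101, weight = 4.
  m = 1011 → c = 1101000, weight = 3.
  m = 0111 → c = 0110011, weight = 4.
  m = 1111 → c = 0111110, weight = 5.
Tally weights:
  weight 0: 1 codewords.
  weight 1: 1 codewords.
  weight 2: 1 codewords.
  weight 3: 4 codewords.
  weight 4: 5 codewords.
  weight 5: 3 codewords.
  weight 6: 1 codewords.
Minimum distance d = smallest w > 0 with A_w > 0 = 1.
Sanity: Σ A_w = 16 = 2^4 = 16 ✓.


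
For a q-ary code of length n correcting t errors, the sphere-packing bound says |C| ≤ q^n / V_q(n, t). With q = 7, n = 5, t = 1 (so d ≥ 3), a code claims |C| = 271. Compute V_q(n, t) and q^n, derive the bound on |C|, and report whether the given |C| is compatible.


V_q(n, t) = 31, q^n = 16807, Hamming bound = 542, |C| = 271 ≤ bound (satisfied).

Step 1: Compute V_q(n, t) = Σ_{j=0}^1 C(n, j) (q−1)^j.
  j = 0: C(5,0)·(6)^0 = 1·1 = 1.
  j = 1: C(5,1)·(6)^1 = 5·6 = 30.
  V_q(n, t) = 1 + 30 = 31.
Step 2: q^n = 7^5 = 16807.
Step 3: Hamming bound ⌊q^n / V_q(n,t)⌋ = ⌊16807/31⌋ = 542.
Step 4: Compare |C| = 271 to 542: satisfied.
The claimed |C| lies below the Hamming bound.


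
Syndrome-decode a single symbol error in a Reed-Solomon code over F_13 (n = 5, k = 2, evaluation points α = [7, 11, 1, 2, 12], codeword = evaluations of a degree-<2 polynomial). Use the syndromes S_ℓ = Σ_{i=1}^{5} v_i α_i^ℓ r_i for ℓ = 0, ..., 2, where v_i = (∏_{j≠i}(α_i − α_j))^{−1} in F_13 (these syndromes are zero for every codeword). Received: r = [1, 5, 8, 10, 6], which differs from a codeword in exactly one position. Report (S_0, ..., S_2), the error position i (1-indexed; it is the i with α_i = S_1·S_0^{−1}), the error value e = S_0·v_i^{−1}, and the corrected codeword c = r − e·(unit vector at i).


S = (8, 3, 6), error at position 4, error magnitude e = 1, c = [1, 5, 8, 9, 6].

Step 1: column multipliers v_i = (∏_{j≠i}(α_i − α_j))^{−1} mod 13.
  i = 1 (α = 7): (7−11)(7−1)(7−2)(7−12) = (−4)·6·5·(−5) = 600 ≡ 2, so v_1 = 2^{−1} = 7 (mod 13).
  i = 2 (α = 11): (11−7)(11−1)(11−2)(11−12) = 4·10·9·(−1) = −360 ≡ 4, so v_2 = 4^{−1} = 10 (mod 13).
  i = 3 (α = 1): (1−7)(1−11)(1−2)(1−12) = (−6)·(−10)·(−1)·(−11) = 660 ≡ 10, so v_3 = 10^{−1} = 4 (mod 13).
  i = 4 (α = 2): (2−7)(2−11)(2−1)(2−12) = (−5)·(−9)·1·(−10) = −450 ≡ 5, so v_4 = 5^{−1} = 8 (mod 13).
  i = 5 (α = 12): (12−7)(12−11)(12−1)(12−2) = 5·1·11·10 = 550 ≡ 4, so v_5 = 4^{−1} = 10 (mod 13).
  v = [7, 10, 4, 8, 10].
Step 2: syndromes of r = [1, 5, 8, 10, 6] (all sums mod 13).
  S_0 = Σ v_i r_i = 7·1 + 10·5 + 4·8 + 8·10 + 10·6 = 229 ≡ 8.
  S_1 = Σ v_i α_i r_i = 7·7·1 + 10·11·5 + 4·1·8 + 8·2·10 + 10·12·6 = 1511 ≡ 3.
  α_i^2 mod 13 = [10, 4, 1, 4, 1].
  S_2 = Σ v_i α_i^2 r_i = 7·10·1 + 10·4·5 + 4·1·8 + 8·4·10 + 10·1·6 = 682 ≡ 6.
  S = (8, 3, 6) ≠ 0, so r is not a codeword (an error is present).
Step 3: locate the error. For a single error e at position i, S_ℓ = v_i·e·α_i^ℓ, so α_err = S_1/S_0.
  S_0^{−1} = 8^{−1} = 5 (mod 13), so α_err = 3·5 = 15 ≡ 2 = α_4. Error position i = 4.
  Consistency check: S_2/S_1 = 6·9 = 54 ≡ 2 = α_err ✓ (single-error assumption holds).
Step 4: error magnitude e = S_0/v_4 = S_0·∏_{j≠4}(α_4 − α_j) = 8·5 = 40 ≡ 1 (mod 13).
Step 5: correct position 4: c_4 = r_4 − e = 10 − 1 ≡ 9 (mod 13). Hence c = [1, 5, 8, 9, 6].
  Check: interpolating c through the α_i gives m(x) = 7 + 1·x (degree < 2) with m(α_i) = c_i for every i, so c is indeed a codeword.


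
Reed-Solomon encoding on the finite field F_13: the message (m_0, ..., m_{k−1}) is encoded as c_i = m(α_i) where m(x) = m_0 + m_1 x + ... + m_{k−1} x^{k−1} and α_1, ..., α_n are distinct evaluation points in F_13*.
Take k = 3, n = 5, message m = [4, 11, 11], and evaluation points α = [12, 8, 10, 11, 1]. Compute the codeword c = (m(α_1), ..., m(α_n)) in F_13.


c = [4, 3, 5, 0, 0]

Message polynomial: m(x) = 4 + 11·x + 11·x^2 (mod 13).
For each evaluation point α_i, compute m(α_i) mod 13:
  α_1 = 12: Horner steps 11 → 0 → 4, so m(12) = 4.
  α_2 = 8: Horner steps 11 → 8 → 3, so m(8) = 3.
  α_3 = 10: Horner steps 11 → 4 → 5, so m(10) = 5.
  α_4 = 11: Horner steps 11 → 2 → 0, so m(11) = 0.
  α_5 = 1: Horner steps 11 → 9 → 0, so m(1) = 0.
Codeword c = [4, 3, 5, 0, 0] ∈ F_13^5.


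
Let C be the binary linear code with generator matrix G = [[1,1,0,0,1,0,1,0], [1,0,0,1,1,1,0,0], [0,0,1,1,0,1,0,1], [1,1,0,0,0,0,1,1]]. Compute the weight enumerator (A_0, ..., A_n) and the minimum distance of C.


Weight distribution: A_0 = 1, A_2 = 2, A_4 = 10, A_6 = 2, A_8 = 1. Minimum distance d = 2.

Enumerate all 2^4 = 16 messages m ∈ F_2^4.
For each, compute codeword c = mG in F_2^8, then tally its weight.
  m = 0000 → c = 00000000, weight = 0.
  m = 1000 → c = 11001010, weight = 4.
  m = 0100 → c = 10011100, weight = 4.
  m = 1100 → c = 01010110, weight = 4.
  m = 0010 → c = 00110101, weight = 4.
  m = 1010 → c = 11111111, weight = 8.
  m = 0110 → c = 10101001, weight = 4.
  m = 1110 → c = 01100011, weight = 4.
  m = 0001 → c = 11000011, weight = 4.
  m = 1001 → c = 00001001, weight = 2.
  m = 0101 → c = 01011111, weight = 6.
  m = 1101 → c = 10010101, weight = 4.
  m = 0011 → c = 11110110, weight = 6.
  m = 1011 → c = 00111100, weight = 4.
  m = 0111 → c = 01101010, weight = 4.
  m = 1111 → c = 10100000, weight = 2.
Tally weights:
  weight 0: 1 codewords.
  weight 2: 2 codewords.
  weight 4: 10 codewords.
  weight 6: 2 codewords.
  weight 8: 1 codewords.
Minimum distance d = smallest w > 0 with A_w > 0 = 2.
Sanity: Σ A_w = 16 = 2^4 = 16 ✓.


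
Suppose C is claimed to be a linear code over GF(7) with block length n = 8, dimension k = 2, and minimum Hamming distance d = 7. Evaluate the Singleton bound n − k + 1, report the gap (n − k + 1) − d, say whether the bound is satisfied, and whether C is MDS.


Singleton RHS = n − k + 1 = 7, slack = 0, bound satisfied, MDS.

Singleton bound: d ≤ n − k + 1.
Here n = 8, k = 2, so n − k + 1 = 7.
Given d = 7, check d ≤ 7: YES.
Slack = (n − k + 1) − d = 0.
The code is MDS (slack = 0).
Description: the claimed parameters are [8, 2, 7]_7; such a code would be MDS (meets Singleton bound).


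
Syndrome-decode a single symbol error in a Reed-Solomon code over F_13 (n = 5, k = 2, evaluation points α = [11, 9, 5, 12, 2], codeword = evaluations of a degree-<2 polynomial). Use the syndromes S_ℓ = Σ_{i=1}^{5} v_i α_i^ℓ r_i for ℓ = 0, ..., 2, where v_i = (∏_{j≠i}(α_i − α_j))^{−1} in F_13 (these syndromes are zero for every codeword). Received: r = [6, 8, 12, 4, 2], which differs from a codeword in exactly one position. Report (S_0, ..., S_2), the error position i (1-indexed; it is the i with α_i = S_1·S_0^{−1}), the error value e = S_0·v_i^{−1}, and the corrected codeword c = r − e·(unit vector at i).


S = (6, 7, 6), error at position 4, error magnitude e = 12, c = [6, 8, 12, 5, 2].

Step 1: column multipliers v_i = (∏_{j≠i}(α_i − α_j))^{−1} mod 13.
  i = 1 (α = 11): (11−9)(11−5)(11−12)(11−2) = 2·6·(−1)·9 = −108 ≡ 9, so v_1 = 9^{−1} = 3 (mod 13).
  i = 2 (α = 9): (9−11)(9−5)(9−12)(9−2) = (−2)·4·(−3)·7 = 168 ≡ 12, so v_2 = 12^{−1} = 12 (mod 13).
  i = 3 (α = 5): (5−11)(5−9)(5−12)(5−2) = (−6)·(−4)·(−7)·3 = −504 ≡ 3, so v_3 = 3^{−1} = 9 (mod 13).
  i = 4 (α = 12): (12−11)(12−9)(12−5)(12−2) = 1·3·7·10 = 210 ≡ 2, so v_4 = 2^{−1} = 7 (mod 13).
  i = 5 (α = 2): (2−11)(2−9)(2−5)(2−12) = (−9)·(−7)·(−3)·(−10) = 1890 ≡ 5, so v_5 = 5^{−1} = 8 (mod 13).
  v = [3, 12, 9, 7, 8].
Step 2: syndromes of r = [6, 8, 12, 4, 2] (all sums mod 13).
  S_0 = Σ v_i r_i = 3·6 + 12·8 + 9·12 + 7·4 + 8·2 = 266 ≡ 6.
  S_1 = Σ v_i α_i r_i = 3·11·6 + 12·9·8 + 9·5·12 + 7·12·4 + 8·2·2 = 1970 ≡ 7.
  α_i^2 mod 13 = [4, 3, 12, 1, 4].
  S_2 = Σ v_i α_i^2 r_i = 3·4·6 + 12·3·8 + 9·12·12 + 7·1·4 + 8·4·2 = 1748 ≡ 6.
  S = (6, 7, 6) ≠ 0, so r is not a codeword (an error is present).
Step 3: locate the error. For a single error e at position i, S_ℓ = v_i·e·α_i^ℓ, so α_err = S_1/S_0.
  S_0^{−1} = 6^{−1} = 11 (mod 13), so α_err = 7·11 = 77 ≡ 12 = α_4. Error position i = 4.
  Consistency check: S_2/S_1 = 6·2 = 12 ≡ 12 = α_err ✓ (single-error assumption holds).
Step 4: error magnitude e = S_0/v_4 = S_0·∏_{j≠4}(α_4 − α_j) = 6·2 = 12 ≡ 12 (mod 13).
Step 5: correct position 4: c_4 = r_4 − e = 4 − 12 ≡ 5 (mod 13). Hence c = [6, 8, 12, 5, 2].
  Check: interpolating c through the α_i gives m(x) = 4 + 12·x (degree < 2) with m(α_i) = c_i for every i, so c is indeed a codeword.


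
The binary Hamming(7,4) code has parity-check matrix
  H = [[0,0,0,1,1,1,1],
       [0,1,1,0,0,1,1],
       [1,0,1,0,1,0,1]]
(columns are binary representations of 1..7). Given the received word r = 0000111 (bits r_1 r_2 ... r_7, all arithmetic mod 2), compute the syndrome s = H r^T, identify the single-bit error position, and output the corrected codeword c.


s = (1, 0, 0)^T, error position = 4, corrected codeword c = 0001111

Compute s = H r^T mod 2 one row at a time:
  s_1 = 0 + 1 + 1 + 1 = 3 ≡ 1 (mod 2).
  s_2 = 0 + 0 + 1 + 1 = 2 ≡ 0 (mod 2).
  s_3 = 0 + 0 + 1 + 1 = 2 ≡ 0 (mod 2).
s = (1, 0, 0)^T — this equals column 4 of H (binary 100), so error is at position 4.
Correct: flip bit 4 of r = 0000111 to get c = 0001111.


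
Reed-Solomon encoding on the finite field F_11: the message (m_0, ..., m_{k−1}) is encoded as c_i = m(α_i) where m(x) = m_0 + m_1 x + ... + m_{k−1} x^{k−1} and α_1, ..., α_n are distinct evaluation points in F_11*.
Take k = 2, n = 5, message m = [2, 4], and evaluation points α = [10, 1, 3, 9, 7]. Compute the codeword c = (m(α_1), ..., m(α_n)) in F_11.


c = [9, 6, 3, 5, 8]

Message polynomial: m(x) = 2 + 4·x (mod 11).
For each evaluation point α_i, compute m(α_i) mod 11:
  α_1 = 10: Horner steps 4 → 9, so m(10) = 9.
  α_2 = 1: Horner steps 4 → 6, so m(1) = 6.
  α_3 = 3: Horner steps 4 → 3, so m(3) = 3.
  α_4 = 9: Horner steps 4 → 5, so m(9) = 5.
  α_5 = 7: Horner steps 4 → 8, so m(7) = 8.
Codeword c = [9, 6, 3, 5, 8] ∈ F_11^5.


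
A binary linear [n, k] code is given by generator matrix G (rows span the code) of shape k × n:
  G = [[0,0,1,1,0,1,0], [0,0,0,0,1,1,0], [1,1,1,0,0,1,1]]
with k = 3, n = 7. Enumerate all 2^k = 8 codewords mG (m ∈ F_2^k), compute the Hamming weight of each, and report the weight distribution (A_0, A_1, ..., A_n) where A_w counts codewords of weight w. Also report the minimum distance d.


Weight distribution: A_0 = 1, A_2 = 1, A_3 = 2, A_4 = 1, A_5 = 2, A_6 = 1. Minimum distance d = 2.

Enumerate all 2^3 = 8 messages m ∈ F_2^3.
For each, compute codeword c = mG in F_2^7, then tally its weight.
  m = 000 → c = 0000000, weight = 0.
  m = 100 → c = 0011010, weight = 3.
  m = 010 → c = 0000110, weight = 2.
  m = 110 → c = 0011100, weight = 3.
  m = 001 → c = 1110011, weight = 5.
  m = 101 → c = 1101001, weight = 4.
  m = 011 → c = 1110101, weight = 5.
  m = 111 → c = 1101111, weight = 6.
Tally weights:
  weight 0: 1 codewords.
  weight 2: 1 codewords.
  weight 3: 2 codewords.
  weight 4: 1 codewords.
  weight 5: 2 codewords.
  weight 6: 1 codewords.
Minimum distance d = smallest w > 0 with A_w > 0 = 2.
Sanity: Σ A_w = 8 = 2^3 = 8 ✓.


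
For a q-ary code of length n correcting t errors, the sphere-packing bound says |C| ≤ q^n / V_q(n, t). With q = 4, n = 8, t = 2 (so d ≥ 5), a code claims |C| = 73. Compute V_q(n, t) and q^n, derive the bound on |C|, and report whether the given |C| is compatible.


V_q(n, t) = 277, q^n = 65536, Hamming bound = 236, |C| = 73 ≤ bound (satisfied).

Step 1: Compute V_q(n, t) = Σ_{j=0}^2 C(n, j) (q−1)^j.
  j = 0: C(8,0)·(3)^0 = 1·1 = 1.
  j = 1: C(8,1)·(3)^1 = 8·3 = 24.
  j = 2: C(8,2)·(3)^2 = 28·9 = 252.
  V_q(n, t) = 1 + 24 + 252 = 277.
Step 2: q^n = 4^8 = 65536.
Step 3: Hamming bound ⌊q^n / V_q(n,t)⌋ = ⌊65536/277⌋ = 236.
Step 4: Compare |C| = 73 to 236: satisfied.
The claimed |C| lies below the Hamming bound.


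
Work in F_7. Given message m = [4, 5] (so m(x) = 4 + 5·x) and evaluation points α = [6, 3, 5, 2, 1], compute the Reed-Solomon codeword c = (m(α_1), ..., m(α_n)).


c = [6, 5, 1, 0, 2]

Message polynomial: m(x) = 4 + 5·x (mod 7).
For each evaluation point α_i, compute m(α_i) mod 7:
  α_1 = 6: Horner steps 5 → 6, so m(6) = 6.
  α_2 = 3: Horner steps 5 → 5, so m(3) = 5.
  α_3 = 5: Horner steps 5 → 1, so m(5) = 1.
  α_4 = 2: Horner steps 5 → 0, so m(2) = 0.
  α_5 = 1: Horner steps 5 → 2, so m(1) = 2.
Codeword c = [6, 5, 1, 0, 2] ∈ F_7^5.


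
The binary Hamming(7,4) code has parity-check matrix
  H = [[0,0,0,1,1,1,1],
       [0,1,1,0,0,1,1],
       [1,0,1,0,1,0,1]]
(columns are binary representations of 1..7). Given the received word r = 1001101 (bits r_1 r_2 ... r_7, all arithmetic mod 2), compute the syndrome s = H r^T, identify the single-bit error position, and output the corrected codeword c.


s = (1, 1, 1)^T, error position = 7, corrected codeword c = 1001100

Compute s = H r^T mod 2 one row at a time:
  s_1 = 1 + 1 + 0 + 1 = 3 ≡ 1 (mod 2).
  s_2 = 0 + 0 + 0 + 1 = 1 ≡ 1 (mod 2).
  s_3 = 1 + 0 + 1 + 1 = 3 ≡ 1 (mod 2).
s = (1, 1, 1)^T — this equals column 7 of H (binary 111), so error is at position 7.
Correct: flip bit 7 of r = 1001101 to get c = 1001100.


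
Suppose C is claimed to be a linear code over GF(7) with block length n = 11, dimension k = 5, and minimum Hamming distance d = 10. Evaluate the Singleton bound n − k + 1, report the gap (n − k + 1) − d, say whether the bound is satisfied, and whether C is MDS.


Singleton RHS = n − k + 1 = 7, slack = -3, bound violated (no such code; not MDS).

Singleton bound: d ≤ n − k + 1.
Here n = 11, k = 5, so n − k + 1 = 7.
Given d = 10, check d ≤ 7: NO.
Slack = (n − k + 1) − d = -3.
The slack is negative: d = 10 exceeds n − k + 1 = 7 by 3, so the Singleton bound is violated and no linear [11, 5, 10]_7 code can exist. In particular it is not MDS (MDS requires d = n − k + 1 exactly).
Description: the claimed parameters are [11, 5, 10]_7; such a code would be impossible (violates the Singleton bound).
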